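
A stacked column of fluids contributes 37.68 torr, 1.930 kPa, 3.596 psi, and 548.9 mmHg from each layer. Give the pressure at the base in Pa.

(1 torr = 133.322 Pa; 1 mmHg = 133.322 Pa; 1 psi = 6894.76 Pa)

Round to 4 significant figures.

37.68 torr × 133.322 = 5023.57 Pa
1.930 kPa × 1000 = 1930 Pa
3.596 psi × 6894.76 = 24793.6 Pa
548.9 mmHg × 133.322 = 73180.4 Pa
Combined: 5023.57 + 1930 + 24793.6 + 73180.4 = 104928 Pa

1.049×10⁵ Pa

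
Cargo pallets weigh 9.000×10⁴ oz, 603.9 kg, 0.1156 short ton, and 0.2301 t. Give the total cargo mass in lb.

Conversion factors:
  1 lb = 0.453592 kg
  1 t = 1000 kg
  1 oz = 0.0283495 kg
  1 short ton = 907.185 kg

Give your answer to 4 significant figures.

9.000×10⁴ oz × 0.0283495 = 2551.46 kg
603.9 kg (already kg)
0.1156 short ton × 907.185 = 104.871 kg
0.2301 t × 1000 = 230.1 kg
Sum: 2551.46 + 603.9 + 104.871 + 230.1 = 3490.33 kg
In lb: 3490.33 / 0.453592 = 7694.87 lb

7695 lb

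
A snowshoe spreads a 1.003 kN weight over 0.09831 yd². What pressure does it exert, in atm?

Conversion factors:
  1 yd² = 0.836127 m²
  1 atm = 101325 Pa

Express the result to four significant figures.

0.1204 atm

1.003 kN × 1000 = 1003 N
0.09831 yd² × 0.836127 = 0.0821996 m²
P = F / A = 1003 N / 0.0821996 m² = 12202 Pa
12202 Pa ÷ (101325 Pa/atm) = 0.120424 atm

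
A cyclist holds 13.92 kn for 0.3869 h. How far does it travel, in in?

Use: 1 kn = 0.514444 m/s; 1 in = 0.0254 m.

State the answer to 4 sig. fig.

13.92 kn × 0.514444 = 7.16106 m/s
0.3869 h × 3600 = 1392.84 s
d = v × t = 7.16106 m/s × 1392.84 s = 9974.21 m
9974.21 m ÷ (0.0254 m/in) = 392685 in

3.927×10⁵ in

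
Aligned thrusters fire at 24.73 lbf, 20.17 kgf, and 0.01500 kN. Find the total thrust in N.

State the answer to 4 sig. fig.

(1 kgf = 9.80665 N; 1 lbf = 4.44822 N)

24.73 lbf × 4.44822 → 110.004 N
20.17 kgf × 9.80665 → 197.8 N
0.01500 kN × 1000 → 15 N
Total: 110.004 + 197.8 + 15 = 322.804 N

322.8 N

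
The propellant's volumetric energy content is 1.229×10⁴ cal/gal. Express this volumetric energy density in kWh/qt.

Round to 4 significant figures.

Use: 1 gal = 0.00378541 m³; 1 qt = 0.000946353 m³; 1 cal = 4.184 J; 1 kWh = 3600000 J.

1.229×10⁴ cal/gal × 4.184 J/cal ÷ 0.00378541 m³/gal = 1.35841×10⁷ J/m³
1.35841×10⁷ J/m³ ÷ 3600000 J/kWh × 0.000946353 m³/qt = 0.00357093 kWh/qt

0.003571 kWh/qt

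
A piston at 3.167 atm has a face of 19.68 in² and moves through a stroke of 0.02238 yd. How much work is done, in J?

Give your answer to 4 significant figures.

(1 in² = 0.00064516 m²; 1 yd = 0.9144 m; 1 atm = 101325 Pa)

3.167 atm → 320896 Pa
19.68 in² → 0.0126967 m²
F = P × A = 320896 × 0.0126967 = 4074.32 N
0.02238 yd → 0.0204643 m
W = F × d = 4074.32 × 0.0204643 = 83.3781 J

83.38 J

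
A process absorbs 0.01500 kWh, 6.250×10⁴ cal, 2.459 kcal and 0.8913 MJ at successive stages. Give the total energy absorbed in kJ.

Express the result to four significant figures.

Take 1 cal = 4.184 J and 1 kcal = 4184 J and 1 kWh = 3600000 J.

1217 kJ

0.01500 kWh × 3600000 → 54000 J
6.250×10⁴ cal × 4.184 → 261500 J
2.459 kcal × 4184 → 10288.5 J
0.8913 MJ × 1000000 → 891300 J
Sum: 54000 + 261500 + 10288.5 + 891300 = 1.21709×10⁶ J
In kJ: 1.21709×10⁶ / 1000 = 1217.09 kJ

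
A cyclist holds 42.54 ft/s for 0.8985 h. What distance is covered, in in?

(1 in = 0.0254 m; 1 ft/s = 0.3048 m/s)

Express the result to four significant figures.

1.651×10⁶ in

42.54 ft/s × 0.3048 → 12.9662 m/s
0.8985 h × 3600 → 3234.6 s
d = v × t = 12.9662 m/s × 3234.6 s = 41940.5 m
41940.5 m ÷ (0.0254 m/in) = 1.6512×10⁶ in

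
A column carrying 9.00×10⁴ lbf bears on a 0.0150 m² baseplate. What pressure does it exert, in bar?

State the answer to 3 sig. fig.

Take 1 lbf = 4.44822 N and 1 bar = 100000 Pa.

267 bar

9.00×10⁴ lbf × 4.44822 → 400340 N
P = F / A = 400340 N / 0.015 m² = 2.66893×10⁷ Pa
2.66893×10⁷ Pa ÷ (100000 Pa/bar) = 266.893 bar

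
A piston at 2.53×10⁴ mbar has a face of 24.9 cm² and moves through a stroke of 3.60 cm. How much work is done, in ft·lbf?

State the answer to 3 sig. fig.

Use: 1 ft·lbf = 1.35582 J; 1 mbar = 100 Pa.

167 ft·lbf

2.53×10⁴ mbar → 2.53×10⁶ Pa
24.9 cm² → 0.00249 m²
F = P × A = 2.53×10⁶ × 0.00249 = 6299.7 N
3.60 cm → 0.036 m
W = F × d = 6299.7 × 0.036 = 226.789 J
In ft·lbf: 226.789 / 1.35582 = 167.271 ft·lbf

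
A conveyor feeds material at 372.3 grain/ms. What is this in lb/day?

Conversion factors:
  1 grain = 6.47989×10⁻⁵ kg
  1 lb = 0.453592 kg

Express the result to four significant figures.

372.3 grain/ms × 6.47989×10⁻⁵ kg/grain ÷ 0.001 s/ms = 24.1246 kg/s
24.1246 kg/s ÷ 0.453592 kg/lb × 86400 s/day = 4.59524×10⁶ lb/day

4.595×10⁶ lb/day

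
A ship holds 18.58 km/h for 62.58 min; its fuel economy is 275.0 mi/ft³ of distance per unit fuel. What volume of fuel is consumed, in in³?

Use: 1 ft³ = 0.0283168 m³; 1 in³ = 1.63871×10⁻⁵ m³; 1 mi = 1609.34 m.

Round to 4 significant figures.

75.66 in³

18.58 km/h → 5.16111 m/s
62.58 min → 3754.8 s
d = v × t = 5.16111 × 3754.8 = 19378.9 m
275.0 mi/ft³ → 1.56292×10⁷ m/m³
V = d / (distance per unit fuel) = 19378.9 / 1.56292×10⁷ = 0.00123992 m³
In in³: 0.00123992 / 1.63871×10⁻⁵ = 75.6644 in³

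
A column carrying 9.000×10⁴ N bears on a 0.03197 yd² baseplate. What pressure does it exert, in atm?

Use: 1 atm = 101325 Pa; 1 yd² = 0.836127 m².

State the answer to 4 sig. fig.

33.23 atm

0.03197 yd² × 0.836127 → 0.026731 m²
P = F / A = 90000 N / 0.026731 m² = 3.36688×10⁶ Pa
3.36688×10⁶ Pa ÷ (101325 Pa/atm) = 33.2285 atm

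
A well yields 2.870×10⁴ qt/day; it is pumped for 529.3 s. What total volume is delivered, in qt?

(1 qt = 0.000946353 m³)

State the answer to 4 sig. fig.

2.870×10⁴ qt/day → 3.14356×10⁻⁴ m³/s
V = Q × t = 3.14356×10⁻⁴ × 529.3 = 0.166389 m³
In qt: 0.166389 / 0.000946353 = 175.821 qt

175.8 qt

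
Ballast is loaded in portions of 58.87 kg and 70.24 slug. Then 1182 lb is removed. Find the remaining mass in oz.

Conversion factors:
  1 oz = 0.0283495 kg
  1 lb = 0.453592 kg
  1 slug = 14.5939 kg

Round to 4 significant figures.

58.87 kg (already kg)
70.24 slug × 14.5939 → 1025.08 kg
1182 lb × 0.453592 → 536.146 kg
Sum: 58.87 + 1025.08 − 536.146 = 547.804 kg
In oz: 547.804 / 0.0283495 = 19323.2 oz

1.932×10⁴ oz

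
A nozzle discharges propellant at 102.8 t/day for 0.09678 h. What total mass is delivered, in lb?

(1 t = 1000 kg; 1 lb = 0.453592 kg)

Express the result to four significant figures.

913.9 lb

102.8 t/day → 1.18981 kg/s
0.09678 h → 348.408 s
m = ṁ × t = 1.18981 × 348.408 = 414.539 kg
In lb: 414.539 / 0.453592 = 913.903 lb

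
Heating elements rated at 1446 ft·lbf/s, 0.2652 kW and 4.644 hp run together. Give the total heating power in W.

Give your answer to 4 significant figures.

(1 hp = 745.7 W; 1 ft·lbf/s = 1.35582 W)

1446 ft·lbf/s × 1.35582 → 1960.52 W
0.2652 kW × 1000 → 265.2 W
4.644 hp × 745.7 → 3463.03 W
Combined: 1960.52 + 265.2 + 3463.03 = 5688.75 W

5689 W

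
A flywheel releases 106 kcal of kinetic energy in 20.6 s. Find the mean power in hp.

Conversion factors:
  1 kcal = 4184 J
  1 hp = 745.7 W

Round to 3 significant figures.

106 kcal × 4184 = 443504 J
P = E / t = 443504 J / 20.6 s = 21529.3 W
21529.3 W ÷ (745.7 W/hp) = 28.8713 hp

28.9 hp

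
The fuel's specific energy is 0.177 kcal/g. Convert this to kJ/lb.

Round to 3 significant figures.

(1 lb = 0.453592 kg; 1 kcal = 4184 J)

336 kJ/lb

0.177 kcal/g × 4184 J/kcal ÷ 0.001 kg/g = 740568 J/kg
740568 J/kg ÷ 1000 J/kJ × 0.453592 kg/lb = 335.916 kJ/lb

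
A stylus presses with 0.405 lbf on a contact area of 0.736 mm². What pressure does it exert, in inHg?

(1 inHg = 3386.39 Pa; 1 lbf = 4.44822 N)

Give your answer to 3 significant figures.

723 inHg

0.405 lbf × 4.44822 = 1.80153 N
0.736 mm² × 10⁻⁶ = 7.36×10⁻⁷ m²
P = F / A = 1.80153 N / 7.36×10⁻⁷ m² = 2.44773×10⁶ Pa
2.44773×10⁶ Pa ÷ (3386.39 Pa/inHg) = 722.814 inHg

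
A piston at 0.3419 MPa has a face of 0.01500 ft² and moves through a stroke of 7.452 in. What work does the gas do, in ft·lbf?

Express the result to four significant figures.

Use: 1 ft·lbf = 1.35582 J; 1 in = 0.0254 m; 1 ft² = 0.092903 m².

0.3419 MPa → 341900 Pa
0.01500 ft² → 0.00139354 m²
F = P × A = 341900 × 0.00139354 = 476.451 N
7.452 in → 0.189281 m
W = F × d = 476.451 × 0.189281 = 90.1831 J
In ft·lbf: 90.1831 / 1.35582 = 66.5155 ft·lbf

66.52 ft·lbf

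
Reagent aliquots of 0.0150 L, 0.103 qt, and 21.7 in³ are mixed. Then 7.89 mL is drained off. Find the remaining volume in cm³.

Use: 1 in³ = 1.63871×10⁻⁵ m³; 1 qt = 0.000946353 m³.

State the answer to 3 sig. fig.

460 cm³

0.0150 L × 0.001 → 1.5×10⁻⁵ m³
0.103 qt × 0.000946353 → 9.74744×10⁻⁵ m³
21.7 in³ × 1.63871×10⁻⁵ → 3.556×10⁻⁴ m³
7.89 mL × 10⁻⁶ → 7.89×10⁻⁶ m³
Sum: 1.5×10⁻⁵ + 9.74744×10⁻⁵ + 3.556×10⁻⁴ − 7.89×10⁻⁶ = 4.60184×10⁻⁴ m³
In cm³: 4.60184×10⁻⁴ / 10⁻⁶ = 460.184 cm³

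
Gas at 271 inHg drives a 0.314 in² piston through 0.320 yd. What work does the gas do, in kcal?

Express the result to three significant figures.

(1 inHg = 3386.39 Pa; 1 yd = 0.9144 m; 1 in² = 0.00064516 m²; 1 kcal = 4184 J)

271 inHg → 917712 Pa
0.314 in² → 2.0258×10⁻⁴ m²
F = P × A = 917712 × 2.0258×10⁻⁴ = 185.91 N
0.320 yd → 0.292608 m
W = F × d = 185.91 × 0.292608 = 54.3988 J
In kcal: 54.3988 / 4184 = 0.0130016 kcal

0.0130 kcal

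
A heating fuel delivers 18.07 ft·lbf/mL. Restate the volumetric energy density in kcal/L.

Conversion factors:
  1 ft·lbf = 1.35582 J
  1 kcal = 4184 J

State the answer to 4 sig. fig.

18.07 ft·lbf/mL × 1.35582 J/ft·lbf ÷ 10⁻⁶ m³/mL = 2.44997×10⁷ J/m³
2.44997×10⁷ J/m³ ÷ 4184 J/kcal × 0.001 m³/L = 5.85557 kcal/L

5.856 kcal/L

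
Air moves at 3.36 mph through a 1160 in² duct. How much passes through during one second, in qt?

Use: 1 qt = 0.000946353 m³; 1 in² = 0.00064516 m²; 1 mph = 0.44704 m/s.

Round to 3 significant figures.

1190 qt

3.36 mph × 0.44704 = 1.50205 m/s
1160 in² × 0.00064516 = 0.748386 m²
V = v × A × t = 1.50205 m/s × 0.748386 m² × 1 s = 1.12411 m³
1.12411 m³ ÷ (0.000946353 m³/qt) = 1187.83 qt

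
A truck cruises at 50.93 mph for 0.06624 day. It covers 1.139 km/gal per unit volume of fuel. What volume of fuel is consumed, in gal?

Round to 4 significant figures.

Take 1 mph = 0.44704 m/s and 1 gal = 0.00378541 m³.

114.4 gal

50.93 mph → 22.7677 m/s
0.06624 day → 5723.14 s
d = v × t = 22.7677 × 5723.14 = 130303 m
1.139 km/gal → 300892 m/m³
V = d / (distance per unit fuel) = 130303 / 300892 = 0.433056 m³
In gal: 0.433056 / 0.00378541 = 114.401 gal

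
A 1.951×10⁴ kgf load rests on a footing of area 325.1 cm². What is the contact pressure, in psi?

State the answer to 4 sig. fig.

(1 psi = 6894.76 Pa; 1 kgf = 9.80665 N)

853.6 psi

1.951×10⁴ kgf × 9.80665 → 191328 N
325.1 cm² × 0.0001 → 0.03251 m²
P = F / A = 191328 N / 0.03251 m² = 5.8852×10⁶ Pa
5.8852×10⁶ Pa ÷ (6894.76 Pa/psi) = 853.576 psi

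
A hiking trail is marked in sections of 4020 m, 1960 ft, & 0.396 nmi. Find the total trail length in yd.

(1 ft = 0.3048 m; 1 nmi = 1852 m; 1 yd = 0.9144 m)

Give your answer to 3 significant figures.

4020 m (already m)
1960 ft × 0.3048 → 597.408 m
0.396 nmi × 1852 → 733.392 m
Combined: 4020 + 597.408 + 733.392 = 5350.8 m
In yd: 5350.8 / 0.9144 = 5851.71 yd

5850 yd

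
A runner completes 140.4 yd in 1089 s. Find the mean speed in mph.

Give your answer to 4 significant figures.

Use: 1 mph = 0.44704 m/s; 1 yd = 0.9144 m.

0.2637 mph

140.4 yd × 0.9144 = 128.382 m
v = d / t = 128.382 m / 1089 s = 0.11789 m/s
0.11789 m/s ÷ (0.44704 m/s/mph) = 0.263712 mph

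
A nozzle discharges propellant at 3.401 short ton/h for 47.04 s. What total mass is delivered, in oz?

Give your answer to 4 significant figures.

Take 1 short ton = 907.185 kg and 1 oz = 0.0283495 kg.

3.401 short ton/h → 0.857038 kg/s
m = ṁ × t = 0.857038 × 47.04 = 40.3151 kg
In oz: 40.3151 / 0.0283495 = 1422.07 oz

1422 oz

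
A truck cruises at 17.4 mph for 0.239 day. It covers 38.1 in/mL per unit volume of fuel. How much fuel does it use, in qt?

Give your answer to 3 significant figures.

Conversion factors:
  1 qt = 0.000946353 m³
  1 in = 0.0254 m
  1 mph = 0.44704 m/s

17.4 mph → 7.7785 m/s
0.239 day → 20649.6 s
d = v × t = 7.7785 × 20649.6 = 160623 m
38.1 in/mL → 967740 m/m³
V = d / (distance per unit fuel) = 160623 / 967740 = 0.165977 m³
In qt: 0.165977 / 0.000946353 = 175.386 qt

175 qt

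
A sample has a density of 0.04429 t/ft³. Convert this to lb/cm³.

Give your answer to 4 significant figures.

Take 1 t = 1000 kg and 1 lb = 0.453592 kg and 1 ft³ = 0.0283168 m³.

0.04429 t/ft³ × 1000 kg/t ÷ 0.0283168 m³/ft³ = 1564.09 kg/m³
1564.09 kg/m³ ÷ 0.453592 kg/lb × 10⁻⁶ m³/cm³ = 0.00344823 lb/cm³

0.003448 lb/cm³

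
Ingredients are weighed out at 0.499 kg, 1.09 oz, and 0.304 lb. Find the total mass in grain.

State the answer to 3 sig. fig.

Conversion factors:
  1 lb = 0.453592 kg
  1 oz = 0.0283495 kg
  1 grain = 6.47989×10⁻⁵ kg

0.499 kg (already kg)
1.09 oz × 0.0283495 → 0.030901 kg
0.304 lb × 0.453592 → 0.137892 kg
Combined: 0.499 + 0.030901 + 0.137892 = 0.667793 kg
In grain: 0.667793 / 6.47989×10⁻⁵ = 10305.6 grain

1.03×10⁴ grain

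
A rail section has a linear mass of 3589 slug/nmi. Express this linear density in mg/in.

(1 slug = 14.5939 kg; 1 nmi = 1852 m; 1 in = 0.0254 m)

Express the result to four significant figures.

7.184×10⁵ mg/in

3589 slug/nmi × 14.5939 kg/slug ÷ 1852 m/nmi = 28.2816 kg/m
28.2816 kg/m ÷ 10⁻⁶ kg/mg × 0.0254 m/in = 718353 mg/in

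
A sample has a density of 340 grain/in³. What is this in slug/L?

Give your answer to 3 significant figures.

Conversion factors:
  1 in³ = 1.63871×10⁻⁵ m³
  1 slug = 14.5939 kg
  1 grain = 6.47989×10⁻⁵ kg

340 grain/in³ × 6.47989×10⁻⁵ kg/grain ÷ 1.63871×10⁻⁵ m³/in³ = 1344.45 kg/m³
1344.45 kg/m³ ÷ 14.5939 kg/slug × 0.001 m³/L = 0.0921241 slug/L

0.0921 slug/L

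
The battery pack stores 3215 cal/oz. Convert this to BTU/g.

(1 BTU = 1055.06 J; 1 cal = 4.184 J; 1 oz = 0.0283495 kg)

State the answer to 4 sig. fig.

3215 cal/oz × 4.184 J/cal ÷ 0.0283495 kg/oz = 474490 J/kg
474490 J/kg ÷ 1055.06 J/BTU × 0.001 kg/g = 0.449728 BTU/g

0.4497 BTU/g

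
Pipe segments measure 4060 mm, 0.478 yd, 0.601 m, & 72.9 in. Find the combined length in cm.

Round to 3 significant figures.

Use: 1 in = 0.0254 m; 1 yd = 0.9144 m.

695 cm

4060 mm × 0.001 → 4.06 m
0.478 yd × 0.9144 → 0.437083 m
0.601 m (already m)
72.9 in × 0.0254 → 1.85166 m
Total: 4.06 + 0.437083 + 0.601 + 1.85166 = 6.94974 m
In cm: 6.94974 / 0.01 = 694.974 cm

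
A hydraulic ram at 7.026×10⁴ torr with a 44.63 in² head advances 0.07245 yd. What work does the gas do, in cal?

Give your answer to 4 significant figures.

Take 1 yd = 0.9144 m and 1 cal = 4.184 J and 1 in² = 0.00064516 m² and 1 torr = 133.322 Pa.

7.026×10⁴ torr → 9.3672×10⁶ Pa
44.63 in² → 0.0287935 m²
F = P × A = 9.3672×10⁶ × 0.0287935 = 269714 N
0.07245 yd → 0.0662483 m
W = F × d = 269714 × 0.0662483 = 17868.1 J
In cal: 17868.1 / 4.184 = 4270.58 cal

4271 cal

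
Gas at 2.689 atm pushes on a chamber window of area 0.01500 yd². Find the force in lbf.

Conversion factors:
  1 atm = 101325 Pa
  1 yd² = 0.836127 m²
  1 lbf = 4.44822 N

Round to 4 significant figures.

768.2 lbf

2.689 atm × 101325 → 272463 Pa
0.01500 yd² × 0.836127 → 0.0125419 m²
F = P × A = 272463 Pa × 0.0125419 m² = 3417.2 N
3417.2 N ÷ (4.44822 N/lbf) = 768.217 lbf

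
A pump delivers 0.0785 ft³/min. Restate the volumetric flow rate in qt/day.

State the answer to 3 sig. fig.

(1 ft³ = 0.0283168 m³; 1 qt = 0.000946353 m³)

3380 qt/day

0.0785 ft³/min × 0.0283168 m³/ft³ ÷ 60 s/min = 3.70478×10⁻⁵ m³/s
3.70478×10⁻⁵ m³/s ÷ 0.000946353 m³/qt × 86400 s/day = 3382.38 qt/day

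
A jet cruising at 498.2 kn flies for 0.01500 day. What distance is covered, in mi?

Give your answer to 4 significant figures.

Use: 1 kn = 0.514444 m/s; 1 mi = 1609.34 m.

498.2 kn × 0.514444 → 256.296 m/s
0.01500 day × 86400 → 1296 s
d = v × t = 256.296 m/s × 1296 s = 332160 m
332160 m ÷ (1609.34 m/mi) = 206.395 mi

206.4 mi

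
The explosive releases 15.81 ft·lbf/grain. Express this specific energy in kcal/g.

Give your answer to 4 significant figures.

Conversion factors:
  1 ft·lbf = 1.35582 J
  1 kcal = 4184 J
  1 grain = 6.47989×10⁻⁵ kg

15.81 ft·lbf/grain × 1.35582 J/ft·lbf ÷ 6.47989×10⁻⁵ kg/grain = 330801 J/kg
330801 J/kg ÷ 4184 J/kcal × 0.001 kg/g = 0.0790633 kcal/g

0.07906 kcal/g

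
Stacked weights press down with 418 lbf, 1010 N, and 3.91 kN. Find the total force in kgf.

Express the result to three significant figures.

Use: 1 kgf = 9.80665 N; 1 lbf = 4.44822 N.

691 kgf

418 lbf × 4.44822 → 1859.36 N
1010 N (already N)
3.91 kN × 1000 → 3910 N
Sum: 1859.36 + 1010 + 3910 = 6779.36 N
In kgf: 6779.36 / 9.80665 = 691.302 kgf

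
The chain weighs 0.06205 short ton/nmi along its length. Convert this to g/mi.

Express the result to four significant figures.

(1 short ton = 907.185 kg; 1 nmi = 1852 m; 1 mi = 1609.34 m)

0.06205 short ton/nmi × 907.185 kg/short ton ÷ 1852 m/nmi = 0.0303946 kg/m
0.0303946 kg/m ÷ 0.001 kg/g × 1609.34 m/mi = 48915.2 g/mi

4.892×10⁴ g/mi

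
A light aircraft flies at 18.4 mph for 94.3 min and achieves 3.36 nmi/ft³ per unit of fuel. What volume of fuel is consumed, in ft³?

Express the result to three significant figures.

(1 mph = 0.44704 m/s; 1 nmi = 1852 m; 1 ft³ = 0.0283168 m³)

18.4 mph → 8.22554 m/s
94.3 min → 5658 s
d = v × t = 8.22554 × 5658 = 46540.1 m
3.36 nmi/ft³ → 219754 m/m³
V = d / (distance per unit fuel) = 46540.1 / 219754 = 0.211783 m³
In ft³: 0.211783 / 0.0283168 = 7.47906 ft³

7.48 ft³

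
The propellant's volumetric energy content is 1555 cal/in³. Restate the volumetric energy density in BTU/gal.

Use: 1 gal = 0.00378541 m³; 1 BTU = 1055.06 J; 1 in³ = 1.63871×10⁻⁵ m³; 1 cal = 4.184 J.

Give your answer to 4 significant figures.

1424 BTU/gal

1555 cal/in³ × 4.184 J/cal ÷ 1.63871×10⁻⁵ m³/in³ = 3.97027×10⁸ J/m³
3.97027×10⁸ J/m³ ÷ 1055.06 J/BTU × 0.00378541 m³/gal = 1424.48 BTU/gal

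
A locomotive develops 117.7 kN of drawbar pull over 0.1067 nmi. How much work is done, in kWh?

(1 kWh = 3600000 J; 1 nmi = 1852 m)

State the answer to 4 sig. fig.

117.7 kN × 1000 → 117700 N
0.1067 nmi × 1852 → 197.608 m
W = F × d = 117700 N × 197.608 m = 2.32585×10⁷ J
2.32585×10⁷ J ÷ (3600000 J/kWh) = 6.46069 kWh

6.461 kWh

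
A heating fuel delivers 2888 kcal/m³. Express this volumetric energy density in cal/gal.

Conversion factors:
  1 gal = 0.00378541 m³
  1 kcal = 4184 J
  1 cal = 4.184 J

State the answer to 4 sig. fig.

2888 kcal/m³ × 4184 J/kcal = 1.20834×10⁷ J/m³
1.20834×10⁷ J/m³ ÷ 4.184 J/cal × 0.00378541 m³/gal = 10932.3 cal/gal

1.093×10⁴ cal/gal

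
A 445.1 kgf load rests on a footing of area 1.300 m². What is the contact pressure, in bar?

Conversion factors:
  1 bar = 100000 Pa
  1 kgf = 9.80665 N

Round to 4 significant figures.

0.03358 bar

445.1 kgf × 9.80665 → 4364.94 N
P = F / A = 4364.94 N / 1.3 m² = 3357.65 Pa
3357.65 Pa ÷ (100000 Pa/bar) = 0.0335765 bar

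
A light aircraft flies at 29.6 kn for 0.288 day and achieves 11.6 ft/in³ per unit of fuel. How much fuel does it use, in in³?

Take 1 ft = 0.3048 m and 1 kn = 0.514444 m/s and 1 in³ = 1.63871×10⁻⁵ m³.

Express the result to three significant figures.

29.6 kn → 15.2275 m/s
0.288 day → 24883.2 s
d = v × t = 15.2275 × 24883.2 = 378909 m
11.6 ft/in³ → 215760 m/m³
V = d / (distance per unit fuel) = 378909 / 215760 = 1.75616 m³
In in³: 1.75616 / 1.63871×10⁻⁵ = 107167 in³

1.07×10⁵ in³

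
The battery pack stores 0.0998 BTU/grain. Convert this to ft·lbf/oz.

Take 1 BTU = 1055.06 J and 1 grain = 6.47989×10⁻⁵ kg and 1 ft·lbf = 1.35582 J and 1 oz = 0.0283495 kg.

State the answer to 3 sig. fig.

0.0998 BTU/grain × 1055.06 J/BTU ÷ 6.47989×10⁻⁵ kg/grain = 1.62495×10⁶ J/kg
1.62495×10⁶ J/kg ÷ 1.35582 J/ft·lbf × 0.0283495 kg/oz = 33976.9 ft·lbf/oz

3.40×10⁴ ft·lbf/oz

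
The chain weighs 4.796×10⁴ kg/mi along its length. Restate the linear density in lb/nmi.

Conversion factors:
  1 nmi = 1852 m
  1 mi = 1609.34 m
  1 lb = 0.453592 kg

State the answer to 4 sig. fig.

1.217×10⁵ lb/nmi

4.796×10⁴ kg/mi ÷ 1609.34 m/mi = 29.801 kg/m
29.801 kg/m ÷ 0.453592 kg/lb × 1852 m/nmi = 121676 lb/nmi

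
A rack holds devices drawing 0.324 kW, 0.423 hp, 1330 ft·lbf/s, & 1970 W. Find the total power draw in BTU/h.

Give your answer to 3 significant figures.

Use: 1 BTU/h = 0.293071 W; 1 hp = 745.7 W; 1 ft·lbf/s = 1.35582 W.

1.51×10⁴ BTU/h

0.324 kW × 1000 → 324 W
0.423 hp × 745.7 → 315.431 W
1330 ft·lbf/s × 1.35582 → 1803.24 W
1970 W (already W)
Sum: 324 + 315.431 + 1803.24 + 1970 = 4412.67 W
In BTU/h: 4412.67 / 0.293071 = 15056.7 BTU/h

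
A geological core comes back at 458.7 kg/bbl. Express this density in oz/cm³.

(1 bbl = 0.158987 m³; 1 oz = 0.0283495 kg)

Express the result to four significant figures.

0.1018 oz/cm³

458.7 kg/bbl ÷ 0.158987 m³/bbl = 2885.14 kg/m³
2885.14 kg/m³ ÷ 0.0283495 kg/oz × 10⁻⁶ m³/cm³ = 0.10177 oz/cm³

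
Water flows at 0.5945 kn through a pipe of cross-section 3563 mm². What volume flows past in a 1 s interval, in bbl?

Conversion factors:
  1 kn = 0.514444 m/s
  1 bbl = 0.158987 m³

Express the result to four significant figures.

0.006854 bbl

0.5945 kn × 0.514444 = 0.305837 m/s
3563 mm² × 10⁻⁶ = 0.003563 m²
V = v × A × t = 0.305837 m/s × 0.003563 m² × 1 s = 0.0010897 m³
0.0010897 m³ ÷ (0.158987 m³/bbl) = 0.00685402 bbl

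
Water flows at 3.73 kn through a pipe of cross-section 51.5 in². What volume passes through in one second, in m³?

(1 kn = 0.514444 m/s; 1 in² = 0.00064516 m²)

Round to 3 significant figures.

0.0638 m³

3.73 kn × 0.514444 → 1.91888 m/s
51.5 in² × 0.00064516 → 0.0332257 m²
V = v × A × t = 1.91888 m/s × 0.0332257 m² × 1 s = 0.0637561 m³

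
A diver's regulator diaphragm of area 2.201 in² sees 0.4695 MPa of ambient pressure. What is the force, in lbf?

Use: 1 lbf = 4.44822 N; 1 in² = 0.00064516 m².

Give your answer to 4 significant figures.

0.4695 MPa × 1000000 = 469500 Pa
2.201 in² × 0.00064516 = 0.00142 m²
F = P × A = 469500 Pa × 0.00142 m² = 666.69 N
666.69 N ÷ (4.44822 N/lbf) = 149.878 lbf

149.9 lbf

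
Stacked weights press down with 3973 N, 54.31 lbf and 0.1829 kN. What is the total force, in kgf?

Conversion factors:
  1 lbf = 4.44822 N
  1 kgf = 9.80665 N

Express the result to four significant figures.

448.4 kgf

3973 N (already N)
54.31 lbf × 4.44822 → 241.583 N
0.1829 kN × 1000 → 182.9 N
Total: 3973 + 241.583 + 182.9 = 4397.48 N
In kgf: 4397.48 / 9.80665 = 448.418 kgf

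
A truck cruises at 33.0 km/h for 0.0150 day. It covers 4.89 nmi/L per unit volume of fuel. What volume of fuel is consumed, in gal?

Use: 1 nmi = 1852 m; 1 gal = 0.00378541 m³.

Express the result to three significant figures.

33.0 km/h → 9.16667 m/s
0.0150 day → 1296 s
d = v × t = 9.16667 × 1296 = 11880 m
4.89 nmi/L → 9.05628×10⁶ m/m³
V = d / (distance per unit fuel) = 11880 / 9.05628×10⁶ = 0.0013118 m³
In gal: 0.0013118 / 0.00378541 = 0.346541 gal

0.347 gal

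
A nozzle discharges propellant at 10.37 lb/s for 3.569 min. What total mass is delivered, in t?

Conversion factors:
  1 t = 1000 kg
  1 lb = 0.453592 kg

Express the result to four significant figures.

1.007 t

10.37 lb/s → 4.70375 kg/s
3.569 min → 214.14 s
m = ṁ × t = 4.70375 × 214.14 = 1007.26 kg
In t: 1007.26 / 1000 = 1.00726 t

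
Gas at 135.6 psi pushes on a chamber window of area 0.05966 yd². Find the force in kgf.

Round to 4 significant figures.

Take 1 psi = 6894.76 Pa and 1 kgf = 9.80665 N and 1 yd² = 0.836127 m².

4756 kgf

135.6 psi × 6894.76 = 934929 Pa
0.05966 yd² × 0.836127 = 0.0498833 m²
F = P × A = 934929 Pa × 0.0498833 m² = 46637.3 N
46637.3 N ÷ (9.80665 N/kgf) = 4755.68 kgf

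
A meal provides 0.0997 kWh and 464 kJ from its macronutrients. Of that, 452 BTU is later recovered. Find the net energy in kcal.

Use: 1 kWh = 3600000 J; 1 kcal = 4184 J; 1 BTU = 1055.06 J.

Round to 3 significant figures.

82.7 kcal

0.0997 kWh × 3600000 = 358920 J
464 kJ × 1000 = 464000 J
452 BTU × 1055.06 = 476887 J
Result: 358920 + 464000 − 476887 = 346033 J
In kcal: 346033 / 4184 = 82.7039 kcal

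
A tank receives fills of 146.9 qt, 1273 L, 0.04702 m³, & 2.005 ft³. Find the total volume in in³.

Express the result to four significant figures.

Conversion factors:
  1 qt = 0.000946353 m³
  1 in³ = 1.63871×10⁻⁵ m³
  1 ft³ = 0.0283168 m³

9.250×10⁴ in³

146.9 qt × 0.000946353 = 0.139019 m³
1273 L × 0.001 = 1.273 m³
0.04702 m³ (already m³)
2.005 ft³ × 0.0283168 = 0.0567752 m³
Total: 0.139019 + 1.273 + 0.04702 + 0.0567752 = 1.51581 m³
In in³: 1.51581 / 1.63871×10⁻⁵ = 92500.2 in³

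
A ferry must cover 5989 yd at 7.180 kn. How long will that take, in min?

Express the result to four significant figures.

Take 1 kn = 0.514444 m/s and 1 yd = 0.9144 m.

5989 yd × 0.9144 → 5476.34 m
7.180 kn × 0.514444 → 3.69371 m/s
t = d / v = 5476.34 m / 3.69371 m/s = 1482.61 s
1482.61 s ÷ (60 s/min) = 24.7102 min

24.71 min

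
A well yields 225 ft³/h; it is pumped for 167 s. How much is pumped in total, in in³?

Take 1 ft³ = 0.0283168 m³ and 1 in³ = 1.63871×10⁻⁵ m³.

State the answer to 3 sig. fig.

225 ft³/h → 0.0017698 m³/s
V = Q × t = 0.0017698 × 167 = 0.295557 m³
In in³: 0.295557 / 1.63871×10⁻⁵ = 18036 in³

1.80×10⁴ in³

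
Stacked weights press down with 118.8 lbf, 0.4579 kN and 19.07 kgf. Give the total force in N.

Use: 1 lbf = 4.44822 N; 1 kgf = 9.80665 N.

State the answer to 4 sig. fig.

1173 N

118.8 lbf × 4.44822 = 528.449 N
0.4579 kN × 1000 = 457.9 N
19.07 kgf × 9.80665 = 187.013 N
Sum: 528.449 + 457.9 + 187.013 = 1173.36 N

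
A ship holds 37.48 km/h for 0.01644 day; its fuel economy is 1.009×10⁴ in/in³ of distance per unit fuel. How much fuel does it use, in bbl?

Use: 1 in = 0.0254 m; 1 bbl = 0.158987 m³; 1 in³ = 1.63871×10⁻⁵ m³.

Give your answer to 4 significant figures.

37.48 km/h → 10.4111 m/s
0.01644 day → 1420.42 s
d = v × t = 10.4111 × 1420.42 = 14788.1 m
1.009×10⁴ in/in³ → 1.56395×10⁷ m/m³
V = d / (distance per unit fuel) = 14788.1 / 1.56395×10⁷ = 9.45561×10⁻⁴ m³
In bbl: 9.45561×10⁻⁴ / 0.158987 = 0.00594741 bbl

0.005947 bbl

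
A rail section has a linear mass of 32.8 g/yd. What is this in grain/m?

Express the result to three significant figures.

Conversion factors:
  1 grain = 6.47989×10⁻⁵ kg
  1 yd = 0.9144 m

32.8 g/yd × 0.001 kg/g ÷ 0.9144 m/yd = 0.0358705 kg/m
0.0358705 kg/m ÷ 6.47989×10⁻⁵ kg/grain = 553.566 grain/m

554 grain/m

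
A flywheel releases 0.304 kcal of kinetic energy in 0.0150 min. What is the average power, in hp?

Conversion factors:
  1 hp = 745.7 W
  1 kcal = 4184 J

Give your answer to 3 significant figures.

0.304 kcal × 4184 = 1271.94 J
0.0150 min × 60 = 0.9 s
P = E / t = 1271.94 J / 0.9 s = 1413.27 W
1413.27 W ÷ (745.7 W/hp) = 1.89523 hp

1.90 hp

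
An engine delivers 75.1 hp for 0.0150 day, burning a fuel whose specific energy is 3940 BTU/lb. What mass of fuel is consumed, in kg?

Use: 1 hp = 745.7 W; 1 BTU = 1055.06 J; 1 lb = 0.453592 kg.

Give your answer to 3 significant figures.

7.92 kg

75.1 hp → 56002.1 W
0.0150 day → 1296 s
E = P × t = 56002.1 × 1296 = 7.25787×10⁷ J
3940 BTU/lb → 9.16448×10⁶ J/kg
m = E / e_s = 7.25787×10⁷ / 9.16448×10⁶ = 7.91957 kg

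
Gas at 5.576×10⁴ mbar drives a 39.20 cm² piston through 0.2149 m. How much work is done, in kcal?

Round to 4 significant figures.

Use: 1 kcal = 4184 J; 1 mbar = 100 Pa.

1.123 kcal

5.576×10⁴ mbar → 5.576×10⁶ Pa
39.20 cm² → 0.00392 m²
F = P × A = 5.576×10⁶ × 0.00392 = 21857.9 N
W = F × d = 21857.9 × 0.2149 = 4697.26 J
In kcal: 4697.26 / 4184 = 1.12267 kcal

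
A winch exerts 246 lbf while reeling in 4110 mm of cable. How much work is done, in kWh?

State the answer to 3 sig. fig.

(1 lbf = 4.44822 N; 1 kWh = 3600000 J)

0.00125 kWh

246 lbf × 4.44822 = 1094.26 N
4110 mm × 0.001 = 4.11 m
W = F × d = 1094.26 N × 4.11 m = 4497.41 J
4497.41 J ÷ (3600000 J/kWh) = 0.00124928 kWh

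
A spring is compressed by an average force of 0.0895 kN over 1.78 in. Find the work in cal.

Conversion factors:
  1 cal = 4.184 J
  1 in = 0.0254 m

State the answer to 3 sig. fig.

0.0895 kN × 1000 → 89.5 N
1.78 in × 0.0254 → 0.045212 m
W = F × d = 89.5 N × 0.045212 m = 4.04647 J
4.04647 J ÷ (4.184 J/cal) = 0.96713 cal

0.967 cal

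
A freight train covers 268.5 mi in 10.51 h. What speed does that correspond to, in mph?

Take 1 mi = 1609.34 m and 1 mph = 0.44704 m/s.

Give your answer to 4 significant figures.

25.55 mph

268.5 mi × 1609.34 = 432108 m
10.51 h × 3600 = 37836 s
v = d / t = 432108 m / 37836 s = 11.4206 m/s
11.4206 m/s ÷ (0.44704 m/s/mph) = 25.5472 mph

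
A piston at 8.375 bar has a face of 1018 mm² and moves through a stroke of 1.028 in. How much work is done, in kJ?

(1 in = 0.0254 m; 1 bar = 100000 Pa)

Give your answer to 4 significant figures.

0.02226 kJ

8.375 bar → 837500 Pa
1018 mm² → 0.001018 m²
F = P × A = 837500 × 0.001018 = 852.575 N
1.028 in → 0.0261112 m
W = F × d = 852.575 × 0.0261112 = 22.2618 J
In kJ: 22.2618 / 1000 = 0.0222618 kJ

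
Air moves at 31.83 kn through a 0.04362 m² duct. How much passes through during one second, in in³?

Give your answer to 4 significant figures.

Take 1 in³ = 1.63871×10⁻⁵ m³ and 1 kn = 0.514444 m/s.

31.83 kn × 0.514444 → 16.3748 m/s
V = v × A × t = 16.3748 m/s × 0.04362 m² × 1 s = 0.714269 m³
0.714269 m³ ÷ (1.63871×10⁻⁵ m³/in³) = 43587.3 in³

4.359×10⁴ in³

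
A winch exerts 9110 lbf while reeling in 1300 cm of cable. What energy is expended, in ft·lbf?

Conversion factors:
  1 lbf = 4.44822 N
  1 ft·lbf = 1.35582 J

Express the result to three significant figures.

3.89×10⁵ ft·lbf

9110 lbf × 4.44822 = 40523.3 N
1300 cm × 0.01 = 13 m
W = F × d = 40523.3 N × 13 m = 526803 J
526803 J ÷ (1.35582 J/ft·lbf) = 388549 ft·lbf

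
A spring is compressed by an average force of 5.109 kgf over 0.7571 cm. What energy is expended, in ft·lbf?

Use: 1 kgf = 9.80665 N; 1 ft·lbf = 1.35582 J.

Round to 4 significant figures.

5.109 kgf × 9.80665 = 50.1022 N
0.7571 cm × 0.01 = 0.007571 m
W = F × d = 50.1022 N × 0.007571 m = 0.379324 J
0.379324 J ÷ (1.35582 J/ft·lbf) = 0.279775 ft·lbf

0.2798 ft·lbf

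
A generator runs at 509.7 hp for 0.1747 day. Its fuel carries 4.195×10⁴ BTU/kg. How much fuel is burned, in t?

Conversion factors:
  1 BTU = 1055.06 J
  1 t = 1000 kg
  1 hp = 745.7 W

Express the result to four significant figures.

0.1296 t

509.7 hp → 380083 W
0.1747 day → 15094.1 s
E = P × t = 380083 × 15094.1 = 5.73701×10⁹ J
4.195×10⁴ BTU/kg → 4.42598×10⁷ J/kg
m = E / e_s = 5.73701×10⁹ / 4.42598×10⁷ = 129.621 kg
In t: 129.621 / 1000 = 0.129621 t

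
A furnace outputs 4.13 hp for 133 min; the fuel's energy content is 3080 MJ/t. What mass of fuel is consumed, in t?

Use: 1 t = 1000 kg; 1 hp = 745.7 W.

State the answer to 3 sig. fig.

0.00798 t

4.13 hp → 3079.74 W
133 min → 7980 s
E = P × t = 3079.74 × 7980 = 2.45763×10⁷ J
3080 MJ/t → 3.08×10⁶ J/kg
m = E / e_s = 2.45763×10⁷ / 3.08×10⁶ = 7.97932 kg
In t: 7.97932 / 1000 = 0.00797932 t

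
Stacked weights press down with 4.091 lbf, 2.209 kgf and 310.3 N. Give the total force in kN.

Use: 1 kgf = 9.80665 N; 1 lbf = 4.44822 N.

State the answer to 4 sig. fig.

0.3502 kN

4.091 lbf × 4.44822 → 18.1977 N
2.209 kgf × 9.80665 → 21.6629 N
310.3 N (already N)
Combined: 18.1977 + 21.6629 + 310.3 = 350.161 N
In kN: 350.161 / 1000 = 0.350161 kN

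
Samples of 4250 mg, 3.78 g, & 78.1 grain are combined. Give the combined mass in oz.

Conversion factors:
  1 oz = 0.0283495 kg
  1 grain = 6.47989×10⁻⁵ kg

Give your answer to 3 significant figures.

4250 mg × 10⁻⁶ = 0.00425 kg
3.78 g × 0.001 = 0.00378 kg
78.1 grain × 6.47989×10⁻⁵ = 0.00506079 kg
Sum: 0.00425 + 0.00378 + 0.00506079 = 0.0130908 kg
In oz: 0.0130908 / 0.0283495 = 0.461765 oz

0.462 oz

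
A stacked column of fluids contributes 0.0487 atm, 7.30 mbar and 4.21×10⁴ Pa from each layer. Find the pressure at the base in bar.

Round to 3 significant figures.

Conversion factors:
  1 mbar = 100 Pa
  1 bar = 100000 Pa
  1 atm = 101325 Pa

0.478 bar

0.0487 atm × 101325 = 4934.53 Pa
7.30 mbar × 100 = 730 Pa
4.21×10⁴ Pa (already Pa)
Sum: 4934.53 + 730 + 42100 = 47764.5 Pa
In bar: 47764.5 / 100000 = 0.477645 bar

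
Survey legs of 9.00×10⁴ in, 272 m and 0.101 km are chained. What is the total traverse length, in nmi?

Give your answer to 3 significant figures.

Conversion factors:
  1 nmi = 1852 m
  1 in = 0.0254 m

1.44 nmi

9.00×10⁴ in × 0.0254 = 2286 m
272 m (already m)
0.101 km × 1000 = 101 m
Total: 2286 + 272 + 101 = 2659 m
In nmi: 2659 / 1852 = 1.43575 nmi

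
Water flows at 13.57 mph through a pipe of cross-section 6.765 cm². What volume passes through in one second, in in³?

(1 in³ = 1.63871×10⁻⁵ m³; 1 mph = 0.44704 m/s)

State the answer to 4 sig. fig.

250.4 in³

13.57 mph × 0.44704 = 6.06633 m/s
6.765 cm² × 0.0001 = 6.765×10⁻⁴ m²
V = v × A × t = 6.06633 m/s × 6.765×10⁻⁴ m² × 1 s = 0.00410387 m³
0.00410387 m³ ÷ (1.63871×10⁻⁵ m³/in³) = 250.433 in³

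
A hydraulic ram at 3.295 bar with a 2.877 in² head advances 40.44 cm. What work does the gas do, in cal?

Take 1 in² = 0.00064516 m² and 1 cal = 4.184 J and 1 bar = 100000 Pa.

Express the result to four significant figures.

3.295 bar → 329500 Pa
2.877 in² → 0.00185613 m²
F = P × A = 329500 × 0.00185613 = 611.595 N
40.44 cm → 0.4044 m
W = F × d = 611.595 × 0.4044 = 247.329 J
In cal: 247.329 / 4.184 = 59.113 cal

59.11 cal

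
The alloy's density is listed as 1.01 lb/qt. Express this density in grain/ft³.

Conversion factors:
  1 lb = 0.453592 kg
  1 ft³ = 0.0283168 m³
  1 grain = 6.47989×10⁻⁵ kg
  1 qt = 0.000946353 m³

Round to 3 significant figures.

1.01 lb/qt × 0.453592 kg/lb ÷ 0.000946353 m³/qt = 484.098 kg/m³
484.098 kg/m³ ÷ 6.47989×10⁻⁵ kg/grain × 0.0283168 m³/ft³ = 211548 grain/ft³

2.12×10⁵ grain/ft³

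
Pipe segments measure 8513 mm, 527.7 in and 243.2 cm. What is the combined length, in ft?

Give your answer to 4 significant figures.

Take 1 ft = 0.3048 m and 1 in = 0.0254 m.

8513 mm × 0.001 = 8.513 m
527.7 in × 0.0254 = 13.4036 m
243.2 cm × 0.01 = 2.432 m
Total: 8.513 + 13.4036 + 2.432 = 24.3486 m
In ft: 24.3486 / 0.3048 = 79.8839 ft

79.88 ft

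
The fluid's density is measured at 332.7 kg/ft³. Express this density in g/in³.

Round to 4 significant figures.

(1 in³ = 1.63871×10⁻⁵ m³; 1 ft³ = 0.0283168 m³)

192.5 g/in³

332.7 kg/ft³ ÷ 0.0283168 m³/ft³ = 11749.2 kg/m³
11749.2 kg/m³ ÷ 0.001 kg/g × 1.63871×10⁻⁵ m³/in³ = 192.535 g/in³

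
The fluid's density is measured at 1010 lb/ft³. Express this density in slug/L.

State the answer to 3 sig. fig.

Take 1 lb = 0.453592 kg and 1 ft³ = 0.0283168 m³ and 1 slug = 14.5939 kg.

1.11 slug/L

1010 lb/ft³ × 0.453592 kg/lb ÷ 0.0283168 m³/ft³ = 16178.7 kg/m³
16178.7 kg/m³ ÷ 14.5939 kg/slug × 0.001 m³/L = 1.10859 slug/L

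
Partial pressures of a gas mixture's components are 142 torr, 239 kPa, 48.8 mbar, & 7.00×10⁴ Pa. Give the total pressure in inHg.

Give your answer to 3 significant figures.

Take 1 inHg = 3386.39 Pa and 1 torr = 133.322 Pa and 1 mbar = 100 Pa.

98.3 inHg

142 torr × 133.322 = 18931.7 Pa
239 kPa × 1000 = 239000 Pa
48.8 mbar × 100 = 4880 Pa
7.00×10⁴ Pa (already Pa)
Combined: 18931.7 + 239000 + 4880 + 70000 = 332812 Pa
In inHg: 332812 / 3386.39 = 98.2793 inHg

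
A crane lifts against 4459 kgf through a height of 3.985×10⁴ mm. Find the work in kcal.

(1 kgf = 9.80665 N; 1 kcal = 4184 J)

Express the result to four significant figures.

416.5 kcal

4459 kgf × 9.80665 = 43727.9 N
3.985×10⁴ mm × 0.001 = 39.85 m
W = F × d = 43727.9 N × 39.85 m = 1.74256×10⁶ J
1.74256×10⁶ J ÷ (4184 J/kcal) = 416.482 kcal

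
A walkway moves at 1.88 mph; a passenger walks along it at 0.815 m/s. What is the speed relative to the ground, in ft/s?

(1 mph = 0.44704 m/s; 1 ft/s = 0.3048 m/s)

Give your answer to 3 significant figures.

1.88 mph × 0.44704 = 0.840435 m/s
0.815 m/s (already m/s)
Combined: 0.840435 + 0.815 = 1.65544 m/s
In ft/s: 1.65544 / 0.3048 = 5.43123 ft/s

5.43 ft/s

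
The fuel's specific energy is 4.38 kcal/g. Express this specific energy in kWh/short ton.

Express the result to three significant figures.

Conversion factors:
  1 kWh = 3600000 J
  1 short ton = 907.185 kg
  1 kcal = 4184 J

4.38 kcal/g × 4184 J/kcal ÷ 0.001 kg/g = 1.83259×10⁷ J/kg
1.83259×10⁷ J/kg ÷ 3600000 J/kWh × 907.185 kg/short ton = 4618.05 kWh/short ton

4620 kWh/short ton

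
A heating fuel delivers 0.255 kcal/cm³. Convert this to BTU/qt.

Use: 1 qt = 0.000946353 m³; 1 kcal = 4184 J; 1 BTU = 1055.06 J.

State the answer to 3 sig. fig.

957 BTU/qt

0.255 kcal/cm³ × 4184 J/kcal ÷ 10⁻⁶ m³/cm³ = 1.06692×10⁹ J/m³
1.06692×10⁹ J/m³ ÷ 1055.06 J/BTU × 0.000946353 m³/qt = 956.991 BTU/qt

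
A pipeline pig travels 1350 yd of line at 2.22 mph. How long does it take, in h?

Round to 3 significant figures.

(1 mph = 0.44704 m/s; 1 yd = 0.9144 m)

1350 yd × 0.9144 = 1234.44 m
2.22 mph × 0.44704 = 0.992429 m/s
t = d / v = 1234.44 m / 0.992429 m/s = 1243.86 s
1243.86 s ÷ (3600 s/h) = 0.345517 h

0.346 h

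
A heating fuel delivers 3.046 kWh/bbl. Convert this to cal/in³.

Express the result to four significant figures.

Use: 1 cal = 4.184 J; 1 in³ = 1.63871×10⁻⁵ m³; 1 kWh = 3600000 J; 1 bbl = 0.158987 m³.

270.1 cal/in³

3.046 kWh/bbl × 3600000 J/kWh ÷ 0.158987 m³/bbl = 6.89717×10⁷ J/m³
6.89717×10⁷ J/m³ ÷ 4.184 J/cal × 1.63871×10⁻⁵ m³/in³ = 270.135 cal/in³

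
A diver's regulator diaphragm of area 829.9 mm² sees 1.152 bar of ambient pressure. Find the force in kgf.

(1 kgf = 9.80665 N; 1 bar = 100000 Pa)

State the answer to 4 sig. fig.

1.152 bar × 100000 = 115200 Pa
829.9 mm² × 10⁻⁶ = 8.299×10⁻⁴ m²
F = P × A = 115200 Pa × 8.299×10⁻⁴ m² = 95.6045 N
95.6045 N ÷ (9.80665 N/kgf) = 9.74895 kgf

9.749 kgf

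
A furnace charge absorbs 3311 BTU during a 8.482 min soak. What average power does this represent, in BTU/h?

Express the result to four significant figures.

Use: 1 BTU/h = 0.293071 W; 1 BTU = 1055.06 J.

3311 BTU × 1055.06 = 3.4933×10⁶ J
8.482 min × 60 = 508.92 s
P = E / t = 3.4933×10⁶ J / 508.92 s = 6864.14 W
6864.14 W ÷ (0.293071 W/BTU/h) = 23421.4 BTU/h

2.342×10⁴ BTU/h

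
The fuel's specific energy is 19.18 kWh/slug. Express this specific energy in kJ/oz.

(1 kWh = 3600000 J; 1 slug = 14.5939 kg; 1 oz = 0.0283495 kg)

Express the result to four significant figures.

19.18 kWh/slug × 3600000 J/kWh ÷ 14.5939 kg/slug = 4.73129×10⁶ J/kg
4.73129×10⁶ J/kg ÷ 1000 J/kJ × 0.0283495 kg/oz = 134.13 kJ/oz

134.1 kJ/oz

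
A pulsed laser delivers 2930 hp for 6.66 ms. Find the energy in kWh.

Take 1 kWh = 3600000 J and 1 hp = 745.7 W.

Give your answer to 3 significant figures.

0.00404 kWh

2930 hp × 745.7 = 2.1849×10⁶ W
6.66 ms × 0.001 = 0.00666 s
E = P × t = 2.1849×10⁶ W × 0.00666 s = 14551.4 J
14551.4 J ÷ (3600000 J/kWh) = 0.00404206 kWh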